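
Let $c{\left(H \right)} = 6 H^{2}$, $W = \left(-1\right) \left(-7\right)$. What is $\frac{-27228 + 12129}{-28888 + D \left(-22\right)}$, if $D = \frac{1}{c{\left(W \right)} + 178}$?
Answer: $\frac{3563364}{6817579} \approx 0.52267$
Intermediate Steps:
$W = 7$
$D = \frac{1}{472}$ ($D = \frac{1}{6 \cdot 7^{2} + 178} = \frac{1}{6 \cdot 49 + 178} = \frac{1}{294 + 178} = \frac{1}{472} \approx 0.0021186$)
$\frac{-27228 + 12129}{-28888 + D \left(-22\right)} = \frac{-27228 + 12129}{-28888 + \frac{1}{472} \left(-22\right)} = - \frac{15099}{-28888 - \frac{11}{236}} = - \frac{15099}{- \frac{6817579}{236}} = \left(-15099\right) \left(- \frac{236}{6817579}\right) = \frac{3563364}{6817579}$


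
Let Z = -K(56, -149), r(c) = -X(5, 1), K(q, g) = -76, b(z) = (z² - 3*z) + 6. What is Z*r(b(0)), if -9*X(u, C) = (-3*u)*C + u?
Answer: -760/9 ≈ -84.444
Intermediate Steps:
X(u, C) = -u/9 + C*u/3 (X(u, C) = -((-3*u)*C + u)/9 = -(-3*C*u + u)/9 = -(u - 3*C*u)/9 = -u/9 + C*u/3)
b(z) = 6 + z² - 3*z
r(c) = -10/9 (r(c) = -5*(-1 + 3*1)/9 = -5*(-1 + 3)/9 = -5*2/9 = -1*10/9 = -10/9)
Z = 76 (Z = -1*(-76) = 76)
Z*r(b(0)) = 76*(-10/9) = -760/9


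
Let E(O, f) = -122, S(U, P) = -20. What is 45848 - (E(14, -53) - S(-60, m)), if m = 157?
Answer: 45950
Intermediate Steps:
45848 - (E(14, -53) - S(-60, m)) = 45848 - (-122 - 1*(-20)) = 45848 - (-122 + 20) = 45848 - 1*(-102) = 45848 + 102 = 45950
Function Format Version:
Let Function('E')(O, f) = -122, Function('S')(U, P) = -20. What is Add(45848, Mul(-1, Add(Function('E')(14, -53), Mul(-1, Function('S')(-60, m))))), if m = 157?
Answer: 45950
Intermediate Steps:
Add(45848, Mul(-1, Add(Function('E')(14, -53), Mul(-1, Function('S')(-60, m))))) = Add(45848, Mul(-1, Add(-122, Mul(-1, -20)))) = Add(45848, Mul(-1, Add(-122, 20))) = Add(45848, Mul(-1, -102)) = Add(45848, 102) = 45950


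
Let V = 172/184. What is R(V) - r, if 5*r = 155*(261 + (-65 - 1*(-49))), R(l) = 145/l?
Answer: -319915/43 ≈ -7439.9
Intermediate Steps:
V = 43/46 (V = 172*(1/184) = 43/46 ≈ 0.93478)
r = 7595 (r = (155*(261 + (-65 - 1*(-49))))/5 = (155*(261 + (-65 + 49)))/5 = (155*(261 - 16))/5 = (155*245)/5 = (⅕)*37975 = 7595)
R(V) - r = 145/(43/46) - 1*7595 = 145*(46/43) - 7595 = 6670/43 - 7595 = -319915/43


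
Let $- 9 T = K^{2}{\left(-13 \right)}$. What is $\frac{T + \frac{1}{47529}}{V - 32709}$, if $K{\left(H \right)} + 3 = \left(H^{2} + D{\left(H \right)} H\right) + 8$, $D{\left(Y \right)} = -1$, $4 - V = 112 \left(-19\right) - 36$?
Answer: $\frac{20519032}{161287021} \approx 0.12722$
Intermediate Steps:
$V = 2168$ ($V = 4 - \left(112 \left(-19\right) - 36\right) = 4 - \left(-2128 - 36\right) = 4 - -2164 = 4 + 2164 = 2168$)
$K{\left(H \right)} = 5 + H^{2} - H$ ($K{\left(H \right)} = -3 + \left(\left(H^{2} - H\right) + 8\right) = -3 + \left(8 + H^{2} - H\right) = 5 + H^{2} - H$)
$T = - \frac{34969}{9}$ ($T = - \frac{\left(5 + \left(-13\right)^{2} - -13\right)^{2}}{9} = - \frac{\left(5 + 169 + 13\right)^{2}}{9} = - \frac{187^{2}}{9} = \left(- \frac{1}{9}\right) 34969 = - \frac{34969}{9} \approx -3885.4$)
$\frac{T + \frac{1}{47529}}{V - 32709} = \frac{- \frac{34969}{9} + \frac{1}{47529}}{2168 - 32709} = \frac{- \frac{34969}{9} + \frac{1}{47529}}{-30541} = \left(- \frac{20519032}{5281}\right) \left(- \frac{1}{30541}\right) = \frac{20519032}{161287021}$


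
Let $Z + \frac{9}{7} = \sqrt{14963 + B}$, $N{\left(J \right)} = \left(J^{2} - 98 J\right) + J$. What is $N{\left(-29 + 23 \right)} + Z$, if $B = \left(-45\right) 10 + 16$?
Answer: $\frac{4317}{7} + \sqrt{14529} \approx 737.25$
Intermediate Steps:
$B = -434$ ($B = -450 + 16 = -434$)
$N{\left(J \right)} = J^{2} - 97 J$
$Z = - \frac{9}{7} + \sqrt{14529}$ ($Z = - \frac{9}{7} + \sqrt{14963 - 434} = - \frac{9}{7} + \sqrt{14529} \approx 119.25$)
$N{\left(-29 + 23 \right)} + Z = \left(-29 + 23\right) \left(-97 + \left(-29 + 23\right)\right) - \left(\frac{9}{7} - \sqrt{14529}\right) = - 6 \left(-97 - 6\right) - \left(\frac{9}{7} - \sqrt{14529}\right) = \left(-6\right) \left(-103\right) - \left(\frac{9}{7} - \sqrt{14529}\right) = 618 - \left(\frac{9}{7} - \sqrt{14529}\right) = \frac{4317}{7} + \sqrt{14529}$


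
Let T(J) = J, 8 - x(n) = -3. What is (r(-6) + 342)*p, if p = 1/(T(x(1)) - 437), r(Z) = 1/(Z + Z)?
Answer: -4103/5112 ≈ -0.80262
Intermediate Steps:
x(n) = 11 (x(n) = 8 - 1*(-3) = 8 + 3 = 11)
r(Z) = 1/(2*Z)
p = -1/426 (p = 1/(11 - 437) = 1/(-426) = -1/426 ≈ -0.0023474)
(r(-6) + 342)*p = ((1/2)/(-6) + 342)*(-1/426) = ((1/2)*(-1/6) + 342)*(-1/426) = (-1/12 + 342)*(-1/426) = (4103/12)*(-1/426) = -4103/5112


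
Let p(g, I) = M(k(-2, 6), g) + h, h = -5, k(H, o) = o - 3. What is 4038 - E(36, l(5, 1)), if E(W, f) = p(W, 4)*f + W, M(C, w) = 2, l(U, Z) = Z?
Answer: 4005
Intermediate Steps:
k(H, o) = -3 + o
p(g, I) = -3 (p(g, I) = 2 - 5 = -3)
E(W, f) = W - 3*f (E(W, f) = -3*f + W = W - 3*f)
4038 - E(36, l(5, 1)) = 4038 - (36 - 3*1) = 4038 - (36 - 3) = 4038 - 1*33 = 4038 - 33 = 4005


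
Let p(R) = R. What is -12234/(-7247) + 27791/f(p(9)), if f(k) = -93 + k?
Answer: -200373721/608748 ≈ -329.16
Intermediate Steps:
-12234/(-7247) + 27791/f(p(9)) = -12234/(-7247) + 27791/(-93 + 9) = -12234*(-1/7247) + 27791/(-84) = 12234/7247 + 27791*(-1/84) = 12234/7247 - 27791/84 = -200373721/608748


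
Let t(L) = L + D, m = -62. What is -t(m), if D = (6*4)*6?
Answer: -82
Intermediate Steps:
D = 144 (D = 24*6 = 144)
t(L) = 144 + L (t(L) = L + 144 = 144 + L)
-t(m) = -(144 - 62) = -1*82 = -82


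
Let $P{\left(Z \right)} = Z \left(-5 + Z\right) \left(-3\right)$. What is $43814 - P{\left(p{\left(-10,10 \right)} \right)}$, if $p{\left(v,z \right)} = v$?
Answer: $44264$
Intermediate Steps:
$P{\left(Z \right)} = - 3 Z \left(-5 + Z\right)$
$43814 - P{\left(p{\left(-10,10 \right)} \right)} = 43814 - 3 \left(-10\right) \left(5 - -10\right) = 43814 - 3 \left(-10\right) \left(5 + 10\right) = 43814 - 3 \left(-10\right) 15 = 43814 - -450 = 43814 + 450 = 44264$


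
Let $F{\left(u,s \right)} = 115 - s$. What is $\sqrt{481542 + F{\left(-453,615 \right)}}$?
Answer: $\sqrt{481042} \approx 693.57$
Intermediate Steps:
$\sqrt{481542 + F{\left(-453,615 \right)}} = \sqrt{481542 + \left(115 - 615\right)} = \sqrt{481542 - 500} = \sqrt{481042}$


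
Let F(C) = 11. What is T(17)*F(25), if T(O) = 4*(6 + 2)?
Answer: 352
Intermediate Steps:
T(O) = 32 (T(O) = 4*8 = 32)
T(17)*F(25) = 32*11 = 352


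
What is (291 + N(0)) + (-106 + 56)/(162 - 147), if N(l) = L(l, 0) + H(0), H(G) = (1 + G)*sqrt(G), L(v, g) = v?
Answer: 863/3 ≈ 287.67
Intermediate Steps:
H(G) = sqrt(G)*(1 + G)
N(l) = l (N(l) = l + sqrt(0)*(1 + 0) = l + 0*1 = l + 0 = l)
(291 + N(0)) + (-106 + 56)/(162 - 147) = (291 + 0) + (-106 + 56)/(162 - 147) = 291 - 50/15 = 291 - 50*1/15 = 291 - 10/3 = 863/3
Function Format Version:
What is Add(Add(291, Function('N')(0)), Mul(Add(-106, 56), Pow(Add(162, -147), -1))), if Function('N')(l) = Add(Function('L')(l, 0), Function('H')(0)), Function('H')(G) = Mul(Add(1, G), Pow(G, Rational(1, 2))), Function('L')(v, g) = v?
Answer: Rational(863, 3) ≈ 287.67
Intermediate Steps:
Function('H')(G) = Mul(Pow(G, Rational(1, 2)), Add(1, G))
Function('N')(l) = l (Function('N')(l) = Add(l, Mul(Pow(0, Rational(1, 2)), Add(1, 0))) = Add(l, Mul(0, 1)) = Add(l, 0) = l)
Add(Add(291, Function('N')(0)), Mul(Add(-106, 56), Pow(Add(162, -147), -1))) = Add(Add(291, 0), Mul(Add(-106, 56), Pow(Add(162, -147), -1))) = Add(291, Mul(-50, Pow(15, -1))) = Add(291, Mul(-50, Rational(1, 15))) = Add(291, Rational(-10, 3)) = Rational(863, 3)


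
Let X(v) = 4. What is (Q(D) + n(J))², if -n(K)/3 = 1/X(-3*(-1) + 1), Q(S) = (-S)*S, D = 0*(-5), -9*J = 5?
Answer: 9/16 ≈ 0.56250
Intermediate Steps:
J = -5/9 (J = -⅑*5 = -5/9 ≈ -0.55556)
D = 0
Q(S) = -S²
n(K) = -¾ (n(K) = -3/4 = -3*¼ = -¾)
(Q(D) + n(J))² = (-1*0² - ¾)² = (-1*0 - ¾)² = (0 - ¾)² = (-¾)² = 9/16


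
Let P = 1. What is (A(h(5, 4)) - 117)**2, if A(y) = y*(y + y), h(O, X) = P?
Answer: 13225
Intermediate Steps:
h(O, X) = 1
A(y) = 2*y**2 (A(y) = y*(2*y) = 2*y**2)
(A(h(5, 4)) - 117)**2 = (2*1**2 - 117)**2 = (2*1 - 117)**2 = (2 - 117)**2 = (-115)**2 = 13225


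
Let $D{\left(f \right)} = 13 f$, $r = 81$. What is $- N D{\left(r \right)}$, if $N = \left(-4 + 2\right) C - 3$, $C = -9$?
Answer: $-15795$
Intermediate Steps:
$N = 15$ ($N = \left(-4 + 2\right) \left(-9\right) - 3 = \left(-2\right) \left(-9\right) - 3 = 18 - 3 = 15$)
$- N D{\left(r \right)} = - 15 \cdot 13 \cdot 81 = - 15 \cdot 1053 = \left(-1\right) 15795 = -15795$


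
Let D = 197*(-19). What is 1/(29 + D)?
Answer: -1/3714 ≈ -0.00026925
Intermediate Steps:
D = -3743
1/(29 + D) = 1/(29 - 3743) = 1/(-3714) = -1/3714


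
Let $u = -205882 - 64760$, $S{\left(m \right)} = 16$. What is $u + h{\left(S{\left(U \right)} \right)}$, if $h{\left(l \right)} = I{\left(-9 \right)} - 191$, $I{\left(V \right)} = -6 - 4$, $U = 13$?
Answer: $-270843$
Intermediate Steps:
$I{\left(V \right)} = -10$ ($I{\left(V \right)} = -6 - 4 = -10$)
$h{\left(l \right)} = -201$ ($h{\left(l \right)} = -10 - 191 = -201$)
$u = -270642$ ($u = -205882 - 64760 = -270642$)
$u + h{\left(S{\left(U \right)} \right)} = -270642 - 201 = -270843$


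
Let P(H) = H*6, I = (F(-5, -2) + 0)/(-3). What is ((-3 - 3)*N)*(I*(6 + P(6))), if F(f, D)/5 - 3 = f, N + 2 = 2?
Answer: 0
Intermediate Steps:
N = 0 (N = -2 + 2 = 0)
F(f, D) = 15 + 5*f
I = 10/3 (I = ((15 + 5*(-5)) + 0)/(-3) = ((15 - 25) + 0)*(-⅓) = (-10 + 0)*(-⅓) = -10*(-⅓) = 10/3 ≈ 3.3333)
P(H) = 6*H
((-3 - 3)*N)*(I*(6 + P(6))) = ((-3 - 3)*0)*(10*(6 + 6*6)/3) = (-6*0)*(10*(6 + 36)/3) = 0*((10/3)*42) = 0*140 = 0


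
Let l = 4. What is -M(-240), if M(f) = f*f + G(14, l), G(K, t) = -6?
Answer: -57594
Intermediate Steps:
M(f) = -6 + f² (M(f) = f*f - 6 = f² - 6 = -6 + f²)
-M(-240) = -(-6 + (-240)²) = -(-6 + 57600) = -1*57594 = -57594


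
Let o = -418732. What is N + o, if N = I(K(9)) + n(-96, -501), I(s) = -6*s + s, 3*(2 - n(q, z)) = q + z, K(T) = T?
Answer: -418576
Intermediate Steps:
n(q, z) = 2 - q/3 - z/3 (n(q, z) = 2 - (q + z)/3 = 2 + (-q/3 - z/3) = 2 - q/3 - z/3)
I(s) = -5*s
N = 156 (N = -5*9 + (2 - ⅓*(-96) - ⅓*(-501)) = -45 + (2 + 32 + 167) = -45 + 201 = 156)
N + o = 156 - 418732 = -418576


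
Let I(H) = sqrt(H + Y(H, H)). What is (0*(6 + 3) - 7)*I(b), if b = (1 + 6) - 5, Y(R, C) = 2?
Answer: -14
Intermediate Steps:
b = 2 (b = 7 - 5 = 2)
I(H) = sqrt(2 + H) (I(H) = sqrt(H + 2) = sqrt(2 + H))
(0*(6 + 3) - 7)*I(b) = (0*(6 + 3) - 7)*sqrt(2 + 2) = (0*9 - 7)*sqrt(4) = (0 - 7)*2 = -7*2 = -14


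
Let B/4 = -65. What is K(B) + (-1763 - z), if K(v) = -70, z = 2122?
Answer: -3955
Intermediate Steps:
B = -260 (B = 4*(-65) = -260)
K(B) + (-1763 - z) = -70 + (-1763 - 1*2122) = -70 + (-1763 - 2122) = -70 - 3885 = -3955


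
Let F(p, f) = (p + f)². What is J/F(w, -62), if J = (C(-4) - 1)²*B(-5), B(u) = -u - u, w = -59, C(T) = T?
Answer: 250/14641 ≈ 0.017075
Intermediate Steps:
B(u) = -2*u
F(p, f) = (f + p)²
J = 250 (J = (-4 - 1)²*(-2*(-5)) = (-5)²*10 = 25*10 = 250)
J/F(w, -62) = 250/((-62 - 59)²) = 250/((-121)²) = 250/14641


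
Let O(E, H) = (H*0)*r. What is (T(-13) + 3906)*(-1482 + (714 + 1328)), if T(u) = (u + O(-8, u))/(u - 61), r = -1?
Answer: 80935960/37 ≈ 2.1875e+6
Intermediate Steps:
O(E, H) = 0 (O(E, H) = (H*0)*(-1) = 0*(-1) = 0)
T(u) = u/(-61 + u) (T(u) = (u + 0)/(u - 61) = u/(-61 + u))
(T(-13) + 3906)*(-1482 + (714 + 1328)) = (-13/(-61 - 13) + 3906)*(-1482 + (714 + 1328)) = (-13/(-74) + 3906)*(-1482 + 2042) = (-13*(-1/74) + 3906)*560 = (13/74 + 3906)*560 = (289057/74)*560 = 80935960/37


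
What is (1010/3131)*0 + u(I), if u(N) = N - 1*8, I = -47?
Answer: -55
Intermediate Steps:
u(N) = -8 + N (u(N) = N - 8 = -8 + N)
(1010/3131)*0 + u(I) = (1010/3131)*0 + (-8 - 47) = (1010*(1/3131))*0 - 55 = (10/31)*0 - 55 = 0 - 55 = -55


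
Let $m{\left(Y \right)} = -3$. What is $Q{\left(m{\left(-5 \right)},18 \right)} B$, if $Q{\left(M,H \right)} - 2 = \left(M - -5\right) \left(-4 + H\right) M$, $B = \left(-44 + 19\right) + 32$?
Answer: $-574$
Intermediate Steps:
$B = 7$ ($B = -25 + 32 = 7$)
$Q{\left(M,H \right)} = 2 + M \left(-4 + H\right) \left(5 + M\right)$ ($Q{\left(M,H \right)} = 2 + \left(M - -5\right) \left(-4 + H\right) M = 2 + \left(M + 5\right) \left(-4 + H\right) M = 2 + \left(5 + M\right) \left(-4 + H\right) M = 2 + \left(-4 + H\right) \left(5 + M\right) M = 2 + M \left(-4 + H\right) \left(5 + M\right)$)
$Q{\left(m{\left(-5 \right)},18 \right)} B = \left(2 - -60 - 4 \left(-3\right)^{2} + 18 \left(-3\right)^{2} + 5 \cdot 18 \left(-3\right)\right) 7 = \left(2 + 60 - 36 + 18 \cdot 9 - 270\right) 7 = \left(2 + 60 - 36 + 162 - 270\right) 7 = \left(-82\right) 7 = -574$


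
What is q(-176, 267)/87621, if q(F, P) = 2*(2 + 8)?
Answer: 20/87621 ≈ 0.00022826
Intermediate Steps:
q(F, P) = 20 (q(F, P) = 2*10 = 20)
q(-176, 267)/87621 = 20/87621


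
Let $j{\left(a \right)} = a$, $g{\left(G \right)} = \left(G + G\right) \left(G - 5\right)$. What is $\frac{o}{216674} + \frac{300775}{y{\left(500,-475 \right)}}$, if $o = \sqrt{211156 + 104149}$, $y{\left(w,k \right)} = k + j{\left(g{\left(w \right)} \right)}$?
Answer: $\frac{12031}{19781} + \frac{\sqrt{315305}}{216674} \approx 0.6108$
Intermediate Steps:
$g{\left(G \right)} = 2 G \left(-5 + G\right)$
$y{\left(w,k \right)} = k + 2 w \left(-5 + w\right)$
$o = \sqrt{315305} \approx 561.52$
$\frac{o}{216674} + \frac{300775}{y{\left(500,-475 \right)}} = \frac{\sqrt{315305}}{216674} + \frac{300775}{-475 + 2 \cdot 500 \left(-5 + 500\right)} = \sqrt{315305} \cdot \frac{1}{216674} + \frac{300775}{-475 + 2 \cdot 500 \cdot 495} = \frac{\sqrt{315305}}{216674} + \frac{300775}{-475 + 495000} = \frac{\sqrt{315305}}{216674} + \frac{300775}{494525} = \frac{\sqrt{315305}}{216674} + 300775 \cdot \frac{1}{494525} = \frac{\sqrt{315305}}{216674} + \frac{12031}{19781} = \frac{12031}{19781} + \frac{\sqrt{315305}}{216674}$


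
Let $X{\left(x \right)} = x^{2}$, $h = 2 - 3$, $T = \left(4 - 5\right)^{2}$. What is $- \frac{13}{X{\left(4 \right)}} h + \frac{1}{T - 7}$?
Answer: $\frac{31}{48} \approx 0.64583$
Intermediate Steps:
$T = 1$ ($T = \left(-1\right)^{2} = 1$)
$h = -1$
$- \frac{13}{X{\left(4 \right)}} h + \frac{1}{T - 7} = - \frac{13}{4^{2}} \left(-1\right) + \frac{1}{1 - 7} = - \frac{13}{16} \left(-1\right) + \frac{1}{1 - 7} = \left(-13\right) \frac{1}{16} \left(-1\right) + \frac{1}{1 - 7} = \left(- \frac{13}{16}\right) \left(-1\right) + \frac{1}{-6} = \frac{13}{16} - \frac{1}{6} = \frac{31}{48}$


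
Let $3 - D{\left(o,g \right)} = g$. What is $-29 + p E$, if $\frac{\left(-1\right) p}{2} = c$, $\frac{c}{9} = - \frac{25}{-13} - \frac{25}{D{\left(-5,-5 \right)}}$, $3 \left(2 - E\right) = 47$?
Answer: $- \frac{16883}{52} \approx -324.67$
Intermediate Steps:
$E = - \frac{41}{3}$ ($E = 2 - \frac{47}{3} = - \frac{41}{3} \approx -13.667$)
$D{\left(o,g \right)} = 3 - g$
$c = - \frac{1125}{104}$ ($c = 9 \left(- \frac{25}{-13} - \frac{25}{3 - -5}\right) = 9 \left(\left(-25\right) \left(- \frac{1}{13}\right) - \frac{25}{3 + 5}\right) = 9 \left(\frac{25}{13} - \frac{25}{8}\right) = 9 \left(- \frac{125}{104}\right) = - \frac{1125}{104} \approx -10.817$)
$p = \frac{1125}{52}$ ($p = \left(-2\right) \left(- \frac{1125}{104}\right) = \frac{1125}{52} \approx 21.635$)
$-29 + p E = -29 + \frac{1125}{52} \left(- \frac{41}{3}\right) = -29 - \frac{15375}{52} = - \frac{16883}{52}$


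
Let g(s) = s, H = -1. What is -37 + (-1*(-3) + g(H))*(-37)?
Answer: -111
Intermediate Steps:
-37 + (-1*(-3) + g(H))*(-37) = -37 + (-1*(-3) - 1)*(-37) = -37 + (3 - 1)*(-37) = -37 + 2*(-37) = -37 - 74 = -111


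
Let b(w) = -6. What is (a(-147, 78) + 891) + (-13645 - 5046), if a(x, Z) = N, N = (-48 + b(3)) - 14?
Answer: -17868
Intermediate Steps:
N = -68 (N = (-48 - 6) - 14 = -54 - 14 = -68)
a(x, Z) = -68
(a(-147, 78) + 891) + (-13645 - 5046) = (-68 + 891) + (-13645 - 5046) = 823 - 18691 = -17868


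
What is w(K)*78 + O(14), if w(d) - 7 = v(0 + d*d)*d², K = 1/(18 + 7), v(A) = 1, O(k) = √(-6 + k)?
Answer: 341328/625 + 2*√2 ≈ 548.95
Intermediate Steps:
K = 1/25 ≈ 0.040000
w(d) = 7 + d² (w(d) = 7 + 1*d² = 7 + d²)
w(K)*78 + O(14) = (7 + (1/25)²)*78 + √(-6 + 14) = (7 + 1/625)*78 + √8 = (4376/625)*78 + 2*√2 = 341328/625 + 2*√2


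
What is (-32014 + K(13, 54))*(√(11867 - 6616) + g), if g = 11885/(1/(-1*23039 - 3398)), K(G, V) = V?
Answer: 10041951690200 - 31960*√5251 ≈ 1.0042e+13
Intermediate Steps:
g = -314203745 (g = 11885/(1/(-23039 - 3398)) = 11885/(1/(-26437)) = 11885/(-1/26437) = 11885*(-26437) = -314203745)
(-32014 + K(13, 54))*(√(11867 - 6616) + g) = (-32014 + 54)*(√(11867 - 6616) - 314203745) = -31960*(√5251 - 314203745) = -31960*(-314203745 + √5251) = 10041951690200 - 31960*√5251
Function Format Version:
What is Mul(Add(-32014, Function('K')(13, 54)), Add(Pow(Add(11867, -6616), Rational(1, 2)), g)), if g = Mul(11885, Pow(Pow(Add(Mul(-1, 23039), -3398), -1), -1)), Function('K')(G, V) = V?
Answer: Add(10041951690200, Mul(-31960, Pow(5251, Rational(1, 2)))) ≈ 1.0042e+13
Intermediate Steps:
g = -314203745 (g = Mul(11885, Pow(Pow(Add(-23039, -3398), -1), -1)) = Mul(11885, Pow(Pow(-26437, -1), -1)) = Mul(11885, Pow(Rational(-1, 26437), -1)) = Mul(11885, -26437) = -314203745)
Mul(Add(-32014, Function('K')(13, 54)), Add(Pow(Add(11867, -6616), Rational(1, 2)), g)) = Mul(Add(-32014, 54), Add(Pow(Add(11867, -6616), Rational(1, 2)), -314203745)) = Mul(-31960, Add(Pow(5251, Rational(1, 2)), -314203745)) = Mul(-31960, Add(-314203745, Pow(5251, Rational(1, 2)))) = Add(10041951690200, Mul(-31960, Pow(5251, Rational(1, 2))))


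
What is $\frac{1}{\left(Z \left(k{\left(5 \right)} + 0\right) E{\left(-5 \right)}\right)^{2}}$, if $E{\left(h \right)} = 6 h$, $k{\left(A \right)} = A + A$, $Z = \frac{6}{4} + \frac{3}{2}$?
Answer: $\frac{1}{810000} \approx 1.2346 \cdot 10^{-6}$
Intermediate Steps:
$Z = 3$ ($Z = 6 \cdot \frac{1}{4} + 3 \cdot \frac{1}{2} = \frac{3}{2} + \frac{3}{2} = 3$)
$k{\left(A \right)} = 2 A$
$\frac{1}{\left(Z \left(k{\left(5 \right)} + 0\right) E{\left(-5 \right)}\right)^{2}} = \frac{1}{\left(3 \left(2 \cdot 5 + 0\right) 6 \left(-5\right)\right)^{2}} = \frac{1}{\left(3 \left(10 + 0\right) \left(-30\right)\right)^{2}} = \frac{1}{\left(3 \cdot 10 \left(-30\right)\right)^{2}} = \frac{1}{\left(30 \left(-30\right)\right)^{2}} = \frac{1}{\left(-900\right)^{2}} = \frac{1}{810000}$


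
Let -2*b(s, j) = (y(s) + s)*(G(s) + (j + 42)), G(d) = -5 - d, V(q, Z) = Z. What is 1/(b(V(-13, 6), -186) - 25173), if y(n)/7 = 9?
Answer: -2/39651 ≈ -5.0440e-5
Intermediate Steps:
y(n) = 63 (y(n) = 7*9 = 63)
b(s, j) = -(63 + s)*(37 + j - s)/2 (b(s, j) = -(63 + s)*((-5 - s) + (j + 42))/2 = -(63 + s)*((-5 - s) + (42 + j))/2 = -(63 + s)*(37 + j - s)/2)
1/(b(V(-13, 6), -186) - 25173) = 1/((-2331/2 + (½)*6² + 13*6 - 63/2*(-186) - ½*(-186)*6) - 25173) = 1/((-2331/2 + (½)*36 + 78 + 5859 + 558) - 25173) = 1/((-2331/2 + 18 + 78 + 5859 + 558) - 25173) = 1/(10695/2 - 25173) = 1/(-39651/2) = -2/39651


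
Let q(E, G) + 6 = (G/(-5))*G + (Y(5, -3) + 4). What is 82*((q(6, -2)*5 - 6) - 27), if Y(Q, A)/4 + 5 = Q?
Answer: -3854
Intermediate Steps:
Y(Q, A) = -20 + 4*Q
q(E, G) = -2 - G²/5 (q(E, G) = -6 + ((G/(-5))*G + ((-20 + 4*5) + 4)) = -6 + ((G*(-⅕))*G + ((-20 + 20) + 4)) = -6 + ((-G/5)*G + (0 + 4)) = -6 + (-G²/5 + 4) = -6 + (4 - G²/5) = -2 - G²/5)
82*((q(6, -2)*5 - 6) - 27) = 82*(((-2 - ⅕*(-2)²)*5 - 6) - 27) = 82*(((-2 - ⅕*4)*5 - 6) - 27) = 82*(((-2 - ⅘)*5 - 6) - 27) = 82*((-14/5*5 - 6) - 27) = 82*((-14 - 6) - 27) = 82*(-20 - 27) = 82*(-47) = -3854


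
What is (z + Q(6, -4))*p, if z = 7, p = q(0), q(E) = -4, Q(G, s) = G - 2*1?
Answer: -44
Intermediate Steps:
Q(G, s) = -2 + G (Q(G, s) = G - 2 = -2 + G)
p = -4
(z + Q(6, -4))*p = (7 + (-2 + 6))*(-4) = (7 + 4)*(-4) = 11*(-4) = -44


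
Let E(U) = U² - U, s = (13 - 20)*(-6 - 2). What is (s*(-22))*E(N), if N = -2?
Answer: -7392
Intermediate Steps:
s = 56 (s = -7*(-8) = 56)
(s*(-22))*E(N) = (56*(-22))*(-2*(-1 - 2)) = -(-2464)*(-3) = -1232*6 = -7392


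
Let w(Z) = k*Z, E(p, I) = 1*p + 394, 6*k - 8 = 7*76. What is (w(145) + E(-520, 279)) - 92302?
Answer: -79378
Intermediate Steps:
k = 90 (k = 4/3 + (7*76)/6 = 4/3 + (⅙)*532 = 4/3 + 266/3 = 90)
E(p, I) = 394 + p (E(p, I) = p + 394 = 394 + p)
w(Z) = 90*Z
(w(145) + E(-520, 279)) - 92302 = (90*145 + (394 - 520)) - 92302 = (13050 - 126) - 92302 = 12924 - 92302 = -79378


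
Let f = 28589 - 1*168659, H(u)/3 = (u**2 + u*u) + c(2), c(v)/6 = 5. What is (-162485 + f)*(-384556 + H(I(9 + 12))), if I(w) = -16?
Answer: 115857386150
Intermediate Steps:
c(v) = 30 (c(v) = 6*5 = 30)
H(u) = 90 + 6*u**2 (H(u) = 3*((u**2 + u*u) + 30) = 3*((u**2 + u**2) + 30) = 3*(2*u**2 + 30) = 3*(30 + 2*u**2) = 90 + 6*u**2)
f = -140070 (f = 28589 - 168659 = -140070)
(-162485 + f)*(-384556 + H(I(9 + 12))) = (-162485 - 140070)*(-384556 + (90 + 6*(-16)**2)) = -302555*(-384556 + (90 + 6*256)) = -302555*(-384556 + (90 + 1536)) = -302555*(-384556 + 1626) = -302555*(-382930) = 115857386150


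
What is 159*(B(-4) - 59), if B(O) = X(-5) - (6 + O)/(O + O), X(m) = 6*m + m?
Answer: -59625/4 ≈ -14906.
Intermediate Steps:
X(m) = 7*m
B(O) = -35 - (6 + O)/(2*O) (B(O) = 7*(-5) - (6 + O)/(O + O) = -35 - (6 + O)/(2*O))
159*(B(-4) - 59) = 159*((-71/2 - 3/(-4)) - 59) = 159*((-71/2 - 3*(-1/4)) - 59) = 159*((-71/2 + 3/4) - 59) = 159*(-139/4 - 59) = 159*(-375/4) = -59625/4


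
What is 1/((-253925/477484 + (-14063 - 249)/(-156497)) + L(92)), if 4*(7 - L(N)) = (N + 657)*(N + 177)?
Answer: -2668743341/134407763238251 ≈ -1.9856e-5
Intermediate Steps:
L(N) = 7 - (177 + N)*(657 + N)/4 (L(N) = 7 - (N + 657)*(N + 177)/4 = 7 - (657 + N)*(177 + N)/4 = 7 - (177 + N)*(657 + N)/4)
1/((-253925/477484 + (-14063 - 249)/(-156497)) + L(92)) = 1/((-253925/477484 + (-14063 - 249)/(-156497)) + (-116261/4 - 417/2*92 - ¼*92²)) = 1/((-253925*1/477484 + (-287*49 - 249)*(-1/156497)) + (-116261/4 - 19182 - ¼*8464)) = 1/((-36275/68212 + (-14063 - 249)*(-1/156497)) + (-116261/4 - 19182 - 2116)) = 1/((-36275/68212 - 14312*(-1/156497)) - 201453/4) = 1/((-36275/68212 + 14312/156497) - 201453/4) = 1/(-4700678531/10674973364 - 201453/4) = 1/(-134407763238251/2668743341) = -2668743341/134407763238251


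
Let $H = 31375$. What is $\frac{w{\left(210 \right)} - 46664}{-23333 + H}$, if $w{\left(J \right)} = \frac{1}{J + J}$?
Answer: $- \frac{19598879}{3377640} \approx -5.8025$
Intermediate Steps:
$w{\left(J \right)} = \frac{1}{2 J}$
$\frac{w{\left(210 \right)} - 46664}{-23333 + H} = \frac{\frac{1}{2 \cdot 210} - 46664}{-23333 + 31375} = \frac{\frac{1}{2} \cdot \frac{1}{210} - 46664}{8042} = \left(\frac{1}{420} - 46664\right) \frac{1}{8042} = \left(- \frac{19598879}{420}\right) \frac{1}{8042} = - \frac{19598879}{3377640}$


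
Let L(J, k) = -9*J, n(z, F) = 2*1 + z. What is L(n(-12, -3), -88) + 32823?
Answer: 32913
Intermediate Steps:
n(z, F) = 2 + z
L(n(-12, -3), -88) + 32823 = -9*(2 - 12) + 32823 = -9*(-10) + 32823 = 90 + 32823 = 32913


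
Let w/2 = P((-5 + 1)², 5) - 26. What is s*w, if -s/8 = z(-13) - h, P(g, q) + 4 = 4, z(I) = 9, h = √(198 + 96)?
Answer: 3744 - 2912*√6 ≈ -3388.9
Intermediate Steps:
h = 7*√6 (h = √294 = 7*√6 ≈ 17.146)
P(g, q) = 0 (P(g, q) = -4 + 4 = 0)
w = -52 (w = 2*(0 - 26) = 2*(-26) = -52)
s = -72 + 56*√6 (s = -8*(9 - 7*√6) = -72 + 56*√6 ≈ 65.171)
s*w = (-72 + 56*√6)*(-52) = 3744 - 2912*√6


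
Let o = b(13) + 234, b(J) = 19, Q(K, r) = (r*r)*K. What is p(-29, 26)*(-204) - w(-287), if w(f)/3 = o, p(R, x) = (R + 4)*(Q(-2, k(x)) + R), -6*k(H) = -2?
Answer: -449377/3 ≈ -1.4979e+5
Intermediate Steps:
k(H) = ⅓ (k(H) = -⅙*(-2) = ⅓)
Q(K, r) = K*r² (Q(K, r) = r²*K = K*r²)
o = 253 (o = 19 + 234 = 253)
p(R, x) = (4 + R)*(-2/9 + R) (p(R, x) = (R + 4)*(-2*(⅓)² + R) = (4 + R)*(-2*⅑ + R) = (4 + R)*(-2/9 + R))
w(f) = 759 (w(f) = 3*253 = 759)
p(-29, 26)*(-204) - w(-287) = (-8/9 + (-29)² + (34/9)*(-29))*(-204) - 1*759 = (-8/9 + 841 - 986/9)*(-204) - 759 = (6575/9)*(-204) - 759 = -447100/3 - 759 = -449377/3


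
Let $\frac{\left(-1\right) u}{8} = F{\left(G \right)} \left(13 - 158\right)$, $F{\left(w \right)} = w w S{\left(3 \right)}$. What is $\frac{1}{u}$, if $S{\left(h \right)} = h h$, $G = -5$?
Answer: $\frac{1}{261000} \approx 3.8314 \cdot 10^{-6}$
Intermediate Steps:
$S{\left(h \right)} = h^{2}$
$F{\left(w \right)} = 9 w^{2}$ ($F{\left(w \right)} = w w 3^{2} = w^{2} \cdot 9 = 9 w^{2}$)
$u = 261000$ ($u = - 8 \cdot 9 \left(-5\right)^{2} \left(13 - 158\right) = - 8 \cdot 9 \cdot 25 \left(-145\right) = - 8 \cdot 225 \left(-145\right) = \left(-8\right) \left(-32625\right) = 261000$)
$\frac{1}{u} = \frac{1}{261000}$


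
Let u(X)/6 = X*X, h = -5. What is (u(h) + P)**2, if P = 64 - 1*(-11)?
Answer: 50625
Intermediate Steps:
P = 75 (P = 64 + 11 = 75)
u(X) = 6*X**2 (u(X) = 6*(X*X) = 6*X**2)
(u(h) + P)**2 = (6*(-5)**2 + 75)**2 = (6*25 + 75)**2 = (150 + 75)**2 = 225**2 = 50625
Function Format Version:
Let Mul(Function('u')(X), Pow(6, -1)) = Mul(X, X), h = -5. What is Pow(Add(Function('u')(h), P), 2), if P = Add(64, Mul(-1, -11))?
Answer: 50625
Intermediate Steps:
P = 75 (P = Add(64, 11) = 75)
Function('u')(X) = Mul(6, Pow(X, 2)) (Function('u')(X) = Mul(6, Mul(X, X)) = Mul(6, Pow(X, 2)))
Pow(Add(Function('u')(h), P), 2) = Pow(Add(Mul(6, Pow(-5, 2)), 75), 2) = Pow(Add(Mul(6, 25), 75), 2) = Pow(Add(150, 75), 2) = Pow(225, 2) = 50625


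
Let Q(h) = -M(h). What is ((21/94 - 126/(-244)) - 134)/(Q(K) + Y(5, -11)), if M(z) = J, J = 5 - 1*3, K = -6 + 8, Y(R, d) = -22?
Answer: 382057/68808 ≈ 5.5525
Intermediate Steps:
K = 2
J = 2 (J = 5 - 3 = 2)
M(z) = 2
Q(h) = -2 (Q(h) = -1*2 = -2)
((21/94 - 126/(-244)) - 134)/(Q(K) + Y(5, -11)) = ((21/94 - 126/(-244)) - 134)/(-2 - 22) = ((21*(1/94) - 126*(-1/244)) - 134)/(-24) = ((21/94 + 63/122) - 134)*(-1/24) = (2121/2867 - 134)*(-1/24) = -382057/2867*(-1/24) = 382057/68808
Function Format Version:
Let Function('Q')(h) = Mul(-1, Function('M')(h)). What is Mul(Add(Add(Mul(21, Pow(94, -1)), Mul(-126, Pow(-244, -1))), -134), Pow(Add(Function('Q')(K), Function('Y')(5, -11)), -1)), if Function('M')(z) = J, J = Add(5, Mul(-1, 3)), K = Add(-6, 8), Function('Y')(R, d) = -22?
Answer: Rational(382057, 68808) ≈ 5.5525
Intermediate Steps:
K = 2
J = 2 (J = Add(5, -3) = 2)
Function('M')(z) = 2
Function('Q')(h) = -2 (Function('Q')(h) = Mul(-1, 2) = -2)
Mul(Add(Add(Mul(21, Pow(94, -1)), Mul(-126, Pow(-244, -1))), -134), Pow(Add(Function('Q')(K), Function('Y')(5, -11)), -1)) = Mul(Add(Add(Mul(21, Pow(94, -1)), Mul(-126, Pow(-244, -1))), -134), Pow(Add(-2, -22), -1)) = Mul(Add(Add(Mul(21, Rational(1, 94)), Mul(-126, Rational(-1, 244))), -134), Pow(-24, -1)) = Mul(Add(Add(Rational(21, 94), Rational(63, 122)), -134), Rational(-1, 24)) = Mul(Add(Rational(2121, 2867), -134), Rational(-1, 24)) = Mul(Rational(-382057, 2867), Rational(-1, 24)) = Rational(382057, 68808)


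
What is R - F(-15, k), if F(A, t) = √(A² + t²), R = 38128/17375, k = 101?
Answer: 38128/17375 - √10426 ≈ -99.913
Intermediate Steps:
R = 38128/17375 (R = 38128*(1/17375) = 38128/17375 ≈ 2.1944)
R - F(-15, k) = 38128/17375 - √((-15)² + 101²) = 38128/17375 - √(225 + 10201) = 38128/17375 - √10426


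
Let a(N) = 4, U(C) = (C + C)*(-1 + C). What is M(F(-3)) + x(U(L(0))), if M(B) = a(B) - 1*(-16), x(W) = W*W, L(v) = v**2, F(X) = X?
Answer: 20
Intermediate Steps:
U(C) = 2*C*(-1 + C) (U(C) = (2*C)*(-1 + C) = 2*C*(-1 + C))
x(W) = W**2
M(B) = 20 (M(B) = 4 - 1*(-16) = 4 + 16 = 20)
M(F(-3)) + x(U(L(0))) = 20 + (2*0**2*(-1 + 0**2))**2 = 20 + (2*0*(-1 + 0))**2 = 20 + (2*0*(-1))**2 = 20 + 0**2 = 20 + 0 = 20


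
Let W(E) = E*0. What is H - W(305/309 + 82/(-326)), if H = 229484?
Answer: 229484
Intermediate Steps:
W(E) = 0
H - W(305/309 + 82/(-326)) = 229484 - 1*0 = 229484 + 0 = 229484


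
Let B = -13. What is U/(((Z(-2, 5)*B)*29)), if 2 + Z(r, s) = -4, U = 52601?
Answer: 52601/2262 ≈ 23.254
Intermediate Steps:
Z(r, s) = -6 (Z(r, s) = -2 - 4 = -6)
U/(((Z(-2, 5)*B)*29)) = 52601/((-6*(-13)*29)) = 52601/((78*29)) = 52601/2262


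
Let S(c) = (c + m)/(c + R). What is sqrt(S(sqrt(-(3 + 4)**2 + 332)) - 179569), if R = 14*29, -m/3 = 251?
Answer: sqrt(-72905767 - 179568*sqrt(283))/sqrt(406 + sqrt(283)) ≈ 423.76*I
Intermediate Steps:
m = -753 (m = -3*251 = -753)
R = 406
S(c) = (-753 + c)/(406 + c) (S(c) = (c - 753)/(c + 406) = (-753 + c)/(406 + c))
sqrt(S(sqrt(-(3 + 4)**2 + 332)) - 179569) = sqrt((-753 + sqrt(-(3 + 4)**2 + 332))/(406 + sqrt(-(3 + 4)**2 + 332)) - 179569) = sqrt((-753 + sqrt(-1*7**2 + 332))/(406 + sqrt(-1*7**2 + 332)) - 179569) = sqrt((-753 + sqrt(-1*49 + 332))/(406 + sqrt(-1*49 + 332)) - 179569) = sqrt((-753 + sqrt(-49 + 332))/(406 + sqrt(-49 + 332)) - 179569) = sqrt((-753 + sqrt(283))/(406 + sqrt(283)) - 179569) = sqrt(-179569 + (-753 + sqrt(283))/(406 + sqrt(283)))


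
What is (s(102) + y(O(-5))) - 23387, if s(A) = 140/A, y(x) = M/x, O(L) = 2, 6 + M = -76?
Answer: -1194758/51 ≈ -23427.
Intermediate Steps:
M = -82 (M = -6 - 76 = -82)
y(x) = -82/x
(s(102) + y(O(-5))) - 23387 = (140/102 - 82/2) - 23387 = (140*(1/102) - 82*½) - 23387 = (70/51 - 41) - 23387 = -2021/51 - 23387 = -1194758/51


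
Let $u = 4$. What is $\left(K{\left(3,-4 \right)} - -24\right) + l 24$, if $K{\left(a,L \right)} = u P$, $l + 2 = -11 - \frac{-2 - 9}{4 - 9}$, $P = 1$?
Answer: $- \frac{1684}{5} \approx -336.8$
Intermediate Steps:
$l = - \frac{76}{5}$ ($l = -2 - \left(11 + \frac{-2 - 9}{4 - 9}\right) = -2 - \left(11 - \frac{11}{-5}\right) = -2 - \left(11 - - \frac{11}{5}\right) = -2 - \frac{66}{5} = - \frac{76}{5} \approx -15.2$)
$K{\left(a,L \right)} = 4$ ($K{\left(a,L \right)} = 4 \cdot 1 = 4$)
$\left(K{\left(3,-4 \right)} - -24\right) + l 24 = \left(4 - -24\right) - \frac{1824}{5} = \left(4 + 24\right) - \frac{1824}{5} = 28 - \frac{1824}{5} = - \frac{1684}{5}$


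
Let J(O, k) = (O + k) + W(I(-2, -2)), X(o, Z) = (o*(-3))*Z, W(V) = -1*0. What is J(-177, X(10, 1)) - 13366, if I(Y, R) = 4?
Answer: -13573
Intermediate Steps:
W(V) = 0
X(o, Z) = -3*Z*o (X(o, Z) = (-3*o)*Z = -3*Z*o)
J(O, k) = O + k (J(O, k) = (O + k) + 0 = O + k)
J(-177, X(10, 1)) - 13366 = (-177 - 3*1*10) - 13366 = (-177 - 30) - 13366 = -207 - 13366 = -13573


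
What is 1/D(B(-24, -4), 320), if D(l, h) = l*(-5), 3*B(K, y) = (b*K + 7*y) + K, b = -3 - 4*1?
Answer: -3/580 ≈ -0.0051724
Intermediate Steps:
b = -7 (b = -3 - 4 = -7)
B(K, y) = -2*K + 7*y/3 (B(K, y) = ((-7*K + 7*y) + K)/3 = (-6*K + 7*y)/3 = -2*K + 7*y/3)
D(l, h) = -5*l
1/D(B(-24, -4), 320) = 1/(-5*(-2*(-24) + (7/3)*(-4))) = 1/(-5*(48 - 28/3)) = 1/(-5*116/3) = 1/(-580/3) = -3/580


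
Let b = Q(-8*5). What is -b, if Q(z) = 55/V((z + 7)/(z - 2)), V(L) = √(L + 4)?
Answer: -55*√938/67 ≈ -25.141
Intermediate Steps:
V(L) = √(4 + L)
Q(z) = 55/√(4 + (7 + z)/(-2 + z)) (Q(z) = 55/(√(4 + (z + 7)/(z - 2))) = 55/(√(4 + (7 + z)/(-2 + z))) = 55/√(4 + (7 + z)/(-2 + z)))
b = 55*√938/67 (b = 55/√((-1 + 5*(-8*5))/(-2 - 8*5)) = 55/√((-1 + 5*(-40))/(-2 - 40)) = 55/√((-1 - 200)/(-42)) = 55/√(-1/42*(-201)) = 55/√(67/14) = 55*(√938/67) = 55*√938/67 ≈ 25.141)
-b = -55*√938/67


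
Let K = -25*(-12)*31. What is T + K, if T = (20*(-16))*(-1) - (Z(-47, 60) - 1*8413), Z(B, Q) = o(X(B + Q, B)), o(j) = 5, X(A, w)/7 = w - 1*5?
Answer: 18028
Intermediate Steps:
X(A, w) = -35 + 7*w (X(A, w) = 7*(w - 1*5) = 7*(w - 5) = 7*(-5 + w) = -35 + 7*w)
K = 9300 (K = 300*31 = 9300)
Z(B, Q) = 5
T = 8728 (T = (20*(-16))*(-1) - (5 - 1*8413) = -320*(-1) - (5 - 8413) = 320 - 1*(-8408) = 320 + 8408 = 8728)
T + K = 8728 + 9300 = 18028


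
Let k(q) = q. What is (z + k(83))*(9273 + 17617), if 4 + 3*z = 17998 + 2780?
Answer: 565308470/3 ≈ 1.8844e+8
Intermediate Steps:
z = 20774/3 (z = -4/3 + (17998 + 2780)/3 = -4/3 + (1/3)*20778 = -4/3 + 6926 = 20774/3 ≈ 6924.7)
(z + k(83))*(9273 + 17617) = (20774/3 + 83)*(9273 + 17617) = (21023/3)*26890 = 565308470/3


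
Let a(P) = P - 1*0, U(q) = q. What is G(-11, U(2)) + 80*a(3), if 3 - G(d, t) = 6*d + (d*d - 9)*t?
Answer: 85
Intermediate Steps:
a(P) = P (a(P) = P + 0 = P)
G(d, t) = 3 - 6*d - t*(-9 + d²) (G(d, t) = 3 - (6*d + (d*d - 9)*t) = 3 - (6*d + (d² - 9)*t) = 3 - (6*d + (-9 + d²)*t) = 3 - (6*d + t*(-9 + d²)) = 3 + (-6*d - t*(-9 + d²)) = 3 - 6*d - t*(-9 + d²))
G(-11, U(2)) + 80*a(3) = (3 - 6*(-11) + 9*2 - 1*2*(-11)²) + 80*3 = (3 + 66 + 18 - 1*2*121) + 240 = (3 + 66 + 18 - 242) + 240 = -155 + 240 = 85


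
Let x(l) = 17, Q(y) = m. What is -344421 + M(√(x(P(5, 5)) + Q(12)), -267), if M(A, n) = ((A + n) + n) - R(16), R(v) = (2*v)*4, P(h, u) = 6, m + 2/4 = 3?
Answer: -345083 + √78/2 ≈ -3.4508e+5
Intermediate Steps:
m = 5/2 (m = -½ + 3 = 5/2 ≈ 2.5000)
Q(y) = 5/2
R(v) = 8*v
M(A, n) = -128 + A + 2*n (M(A, n) = ((A + n) + n) - 8*16 = (A + 2*n) - 1*128 = (A + 2*n) - 128 = -128 + A + 2*n)
-344421 + M(√(x(P(5, 5)) + Q(12)), -267) = -344421 + (-128 + √(17 + 5/2) + 2*(-267)) = -344421 + (-128 + √(39/2) - 534) = -344421 + (-128 + √78/2 - 534) = -344421 + (-662 + √78/2) = -345083 + √78/2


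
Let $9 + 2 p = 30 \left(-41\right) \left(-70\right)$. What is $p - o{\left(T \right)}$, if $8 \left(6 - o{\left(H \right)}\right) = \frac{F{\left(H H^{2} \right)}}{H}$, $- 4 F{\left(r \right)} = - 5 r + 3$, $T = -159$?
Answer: $\frac{39847229}{848} \approx 46990.0$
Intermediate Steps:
$F{\left(r \right)} = - \frac{3}{4} + \frac{5 r}{4}$ ($F{\left(r \right)} = - \frac{- 5 r + 3}{4} = - \frac{3 - 5 r}{4} = - \frac{3}{4} + \frac{5 r}{4}$)
$o{\left(H \right)} = 6 - \frac{- \frac{3}{4} + \frac{5 H^{3}}{4}}{8 H}$ ($o{\left(H \right)} = 6 - \frac{\left(- \frac{3}{4} + \frac{5 H H^{2}}{4}\right) \frac{1}{H}}{8} = 6 - \frac{\left(- \frac{3}{4} + \frac{5 H^{3}}{4}\right) \frac{1}{H}}{8} = 6 - \frac{\frac{1}{H} \left(- \frac{3}{4} + \frac{5 H^{3}}{4}\right)}{8} = 6 - \frac{- \frac{3}{4} + \frac{5 H^{3}}{4}}{8 H}$)
$p = \frac{86091}{2}$ ($p = - \frac{9}{2} + \frac{30 \left(-41\right) \left(-70\right)}{2} = - \frac{9}{2} + \frac{\left(-1230\right) \left(-70\right)}{2} = - \frac{9}{2} + \frac{1}{2} \cdot 86100 = - \frac{9}{2} + 43050 = \frac{86091}{2} \approx 43046.0$)
$p - o{\left(T \right)} = \frac{86091}{2} - \frac{3 - 5 \left(-159\right)^{3} + 192 \left(-159\right)}{32 \left(-159\right)} = \frac{86091}{2} - \frac{1}{32} \left(- \frac{1}{159}\right) \left(3 - -20098395 - 30528\right) = \frac{86091}{2} - \frac{1}{32} \left(- \frac{1}{159}\right) \left(3 + 20098395 - 30528\right) = \frac{86091}{2} - \frac{1}{32} \left(- \frac{1}{159}\right) 20067870 = \frac{86091}{2} - - \frac{3344645}{848} = \frac{86091}{2} + \frac{3344645}{848} = \frac{39847229}{848}$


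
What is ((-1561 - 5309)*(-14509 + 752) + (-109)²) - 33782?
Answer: 94488689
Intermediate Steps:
((-1561 - 5309)*(-14509 + 752) + (-109)²) - 33782 = (-6870*(-13757) + 11881) - 33782 = (94510590 + 11881) - 33782 = 94522471 - 33782 = 94488689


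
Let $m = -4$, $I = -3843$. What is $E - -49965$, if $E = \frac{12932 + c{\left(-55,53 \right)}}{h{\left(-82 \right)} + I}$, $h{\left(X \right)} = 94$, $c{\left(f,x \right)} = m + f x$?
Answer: $\frac{187308772}{3749} \approx 49962.0$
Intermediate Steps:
$c{\left(f,x \right)} = -4 + f x$
$E = - \frac{10013}{3749}$ ($E = \frac{12932 - 2919}{94 - 3843} = \frac{12932 - 2919}{-3749} = \left(12932 - 2919\right) \left(- \frac{1}{3749}\right) = 10013 \left(- \frac{1}{3749}\right) = - \frac{10013}{3749} \approx -2.6708$)
$E - -49965 = - \frac{10013}{3749} - -49965 = - \frac{10013}{3749} + 49965 = \frac{187308772}{3749}$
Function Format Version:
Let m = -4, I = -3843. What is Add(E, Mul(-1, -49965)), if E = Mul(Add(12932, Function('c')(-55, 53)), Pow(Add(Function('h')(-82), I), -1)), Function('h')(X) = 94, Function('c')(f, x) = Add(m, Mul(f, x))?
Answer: Rational(187308772, 3749) ≈ 49962.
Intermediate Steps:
Function('c')(f, x) = Add(-4, Mul(f, x))
E = Rational(-10013, 3749) (E = Mul(Add(12932, Add(-4, Mul(-55, 53))), Pow(Add(94, -3843), -1)) = Mul(Add(12932, Add(-4, -2915)), Pow(-3749, -1)) = Mul(Add(12932, -2919), Rational(-1, 3749)) = Mul(10013, Rational(-1, 3749)) = Rational(-10013, 3749) ≈ -2.6708)
Add(E, Mul(-1, -49965)) = Add(Rational(-10013, 3749), Mul(-1, -49965)) = Add(Rational(-10013, 3749), 49965) = Rational(187308772, 3749)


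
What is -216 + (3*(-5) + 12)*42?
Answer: -342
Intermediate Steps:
-216 + (3*(-5) + 12)*42 = -216 + (-15 + 12)*42 = -216 - 3*42 = -216 - 126 = -342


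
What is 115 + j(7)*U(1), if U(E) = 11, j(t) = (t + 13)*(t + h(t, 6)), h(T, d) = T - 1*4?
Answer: 2315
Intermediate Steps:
h(T, d) = -4 + T (h(T, d) = T - 4 = -4 + T)
j(t) = (-4 + 2*t)*(13 + t) (j(t) = (t + 13)*(t + (-4 + t)) = (13 + t)*(-4 + 2*t) = (-4 + 2*t)*(13 + t))
115 + j(7)*U(1) = 115 + (-52 + 2*7² + 22*7)*11 = 115 + (-52 + 2*49 + 154)*11 = 115 + (-52 + 98 + 154)*11 = 115 + 200*11 = 115 + 2200 = 2315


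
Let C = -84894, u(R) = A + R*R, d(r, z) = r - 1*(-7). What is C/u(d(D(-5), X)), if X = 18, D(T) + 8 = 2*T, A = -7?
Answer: -14149/19 ≈ -744.68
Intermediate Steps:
D(T) = -8 + 2*T
d(r, z) = 7 + r (d(r, z) = r + 7 = 7 + r)
u(R) = -7 + R² (u(R) = -7 + R*R = -7 + R²)
C/u(d(D(-5), X)) = -84894/(-7 + (7 + (-8 + 2*(-5)))²) = -84894/(-7 + (7 + (-8 - 10))²) = -84894/(-7 + (7 - 18)²) = -84894/(-7 + (-11)²) = -84894/(-7 + 121) = -84894/114 = -84894*1/114 = -14149/19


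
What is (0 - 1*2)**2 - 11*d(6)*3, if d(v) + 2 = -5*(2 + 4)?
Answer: 1060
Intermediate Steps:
d(v) = -32 (d(v) = -2 - 5*(2 + 4) = -2 - 5*6 = -2 - 30 = -32)
(0 - 1*2)**2 - 11*d(6)*3 = (0 - 1*2)**2 - (-352)*3 = (0 - 2)**2 - 11*(-96) = (-2)**2 + 1056 = 4 + 1056 = 1060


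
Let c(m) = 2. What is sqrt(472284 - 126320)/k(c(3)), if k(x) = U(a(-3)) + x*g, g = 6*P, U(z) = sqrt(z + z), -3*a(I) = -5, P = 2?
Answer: -sqrt(2594730)/859 + 72*sqrt(86491)/859 ≈ 22.775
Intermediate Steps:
a(I) = 5/3 (a(I) = -1/3*(-5) = 5/3)
U(z) = sqrt(2)*sqrt(z) (U(z) = sqrt(2*z) = sqrt(2)*sqrt(z))
g = 12 (g = 6*2 = 12)
k(x) = 12*x + sqrt(30)/3 (k(x) = sqrt(2)*sqrt(5/3) + x*12 = sqrt(2)*(sqrt(15)/3) + 12*x = sqrt(30)/3 + 12*x = 12*x + sqrt(30)/3)
sqrt(472284 - 126320)/k(c(3)) = sqrt(472284 - 126320)/(12*2 + sqrt(30)/3) = sqrt(345964)/(24 + sqrt(30)/3) = (2*sqrt(86491))/(24 + sqrt(30)/3) = 2*sqrt(86491)/(24 + sqrt(30)/3)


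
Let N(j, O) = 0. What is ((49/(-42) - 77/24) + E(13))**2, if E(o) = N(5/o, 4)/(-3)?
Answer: 1225/64 ≈ 19.141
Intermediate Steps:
E(o) = 0 (E(o) = 0/(-3) = 0*(-1/3) = 0)
((49/(-42) - 77/24) + E(13))**2 = ((49/(-42) - 77/24) + 0)**2 = ((49*(-1/42) - 77*1/24) + 0)**2 = ((-7/6 - 77/24) + 0)**2 = (-35/8 + 0)**2 = (-35/8)**2 = 1225/64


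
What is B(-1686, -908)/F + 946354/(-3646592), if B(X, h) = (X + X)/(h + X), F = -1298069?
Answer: -796641738668317/3069692928004928 ≈ -0.25952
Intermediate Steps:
B(X, h) = 2*X/(X + h) (B(X, h) = (2*X)/(X + h) = 2*X/(X + h))
B(-1686, -908)/F + 946354/(-3646592) = (2*(-1686)/(-1686 - 908))/(-1298069) + 946354/(-3646592) = (2*(-1686)/(-2594))*(-1/1298069) + 946354*(-1/3646592) = (2*(-1686)*(-1/2594))*(-1/1298069) - 473177/1823296 = (1686/1297)*(-1/1298069) - 473177/1823296 = -1686/1683595493 - 473177/1823296 = -796641738668317/3069692928004928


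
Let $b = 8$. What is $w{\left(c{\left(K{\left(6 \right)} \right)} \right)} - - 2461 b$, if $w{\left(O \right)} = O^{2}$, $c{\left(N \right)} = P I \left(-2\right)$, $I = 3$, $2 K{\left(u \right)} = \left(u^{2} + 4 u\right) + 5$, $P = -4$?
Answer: $20264$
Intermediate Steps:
$K{\left(u \right)} = \frac{5}{2} + \frac{u^{2}}{2} + 2 u$ ($K{\left(u \right)} = \frac{\left(u^{2} + 4 u\right) + 5}{2} = \frac{5 + u^{2} + 4 u}{2} = \frac{5}{2} + \frac{u^{2}}{2} + 2 u$)
$c{\left(N \right)} = 24$ ($c{\left(N \right)} = \left(-4\right) 3 \left(-2\right) = \left(-12\right) \left(-2\right) = 24$)
$w{\left(c{\left(K{\left(6 \right)} \right)} \right)} - - 2461 b = 24^{2} - \left(-2461\right) 8 = 576 - -19688 = 576 + 19688 = 20264$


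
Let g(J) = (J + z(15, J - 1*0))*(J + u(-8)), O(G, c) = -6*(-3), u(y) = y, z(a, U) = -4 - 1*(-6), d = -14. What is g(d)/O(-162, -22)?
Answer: 44/3 ≈ 14.667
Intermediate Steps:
z(a, U) = 2 (z(a, U) = -4 + 6 = 2)
O(G, c) = 18
g(J) = (-8 + J)*(2 + J) (g(J) = (J + 2)*(J - 8) = (2 + J)*(-8 + J) = (-8 + J)*(2 + J))
g(d)/O(-162, -22) = (-16 + (-14)**2 - 6*(-14))/18 = (-16 + 196 + 84)*(1/18) = 264*(1/18) = 44/3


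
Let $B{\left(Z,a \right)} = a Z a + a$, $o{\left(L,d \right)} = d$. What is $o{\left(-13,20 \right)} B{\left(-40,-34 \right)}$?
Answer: $-925480$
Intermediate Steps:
$B{\left(Z,a \right)} = a + Z a^{2}$ ($B{\left(Z,a \right)} = Z a a + a = Z a^{2} + a = a + Z a^{2}$)
$o{\left(-13,20 \right)} B{\left(-40,-34 \right)} = 20 \left(- 34 \left(1 - -1360\right)\right) = 20 \left(- 34 \left(1 + 1360\right)\right) = 20 \left(\left(-34\right) 1361\right) = 20 \left(-46274\right) = -925480$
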